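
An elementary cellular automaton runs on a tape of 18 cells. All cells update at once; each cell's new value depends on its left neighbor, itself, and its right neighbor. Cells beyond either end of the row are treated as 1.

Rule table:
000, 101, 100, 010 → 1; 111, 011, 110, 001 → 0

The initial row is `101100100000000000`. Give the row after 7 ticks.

010010111111111110
111011000000000001
000100111111111100
110110000000000010
001001111111111011
101100000000000100
010011111111110110

010011111111110110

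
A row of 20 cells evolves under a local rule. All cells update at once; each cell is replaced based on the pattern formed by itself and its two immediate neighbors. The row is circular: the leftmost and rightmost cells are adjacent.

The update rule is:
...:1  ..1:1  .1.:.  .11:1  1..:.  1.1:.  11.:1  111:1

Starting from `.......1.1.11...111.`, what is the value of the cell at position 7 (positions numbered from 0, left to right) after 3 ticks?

.

1111111....11.11111.
1111111.11111.11111.
1111111.11111.11111.
position 7 holds .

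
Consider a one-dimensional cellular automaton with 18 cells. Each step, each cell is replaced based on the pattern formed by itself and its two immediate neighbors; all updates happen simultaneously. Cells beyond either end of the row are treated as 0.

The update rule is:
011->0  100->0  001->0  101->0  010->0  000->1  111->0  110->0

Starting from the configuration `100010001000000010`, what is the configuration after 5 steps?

001000100011111000

001000100011111000
100010001000000011
001000100011111000  (repeats step 1; period 2)
step 5: 001000100011111000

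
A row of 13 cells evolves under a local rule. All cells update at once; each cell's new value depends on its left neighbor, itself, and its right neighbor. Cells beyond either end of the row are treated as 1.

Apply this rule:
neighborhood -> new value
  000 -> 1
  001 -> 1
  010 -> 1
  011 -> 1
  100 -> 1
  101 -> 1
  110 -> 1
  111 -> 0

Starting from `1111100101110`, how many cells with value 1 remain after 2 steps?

8

0000111111011
1111100001110
count of 1: 8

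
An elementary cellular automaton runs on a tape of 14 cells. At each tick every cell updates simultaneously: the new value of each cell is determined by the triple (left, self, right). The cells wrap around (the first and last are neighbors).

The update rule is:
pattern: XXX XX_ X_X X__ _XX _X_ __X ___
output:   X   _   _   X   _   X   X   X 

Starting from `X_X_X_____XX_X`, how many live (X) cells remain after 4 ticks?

tick 1: __X_XXXXXX____
tick 2: XXX__XXXX_XXXX
tick 3: XX_XX_XX___XXX
tick 4: X_______XXX_XX
count of X: 6

6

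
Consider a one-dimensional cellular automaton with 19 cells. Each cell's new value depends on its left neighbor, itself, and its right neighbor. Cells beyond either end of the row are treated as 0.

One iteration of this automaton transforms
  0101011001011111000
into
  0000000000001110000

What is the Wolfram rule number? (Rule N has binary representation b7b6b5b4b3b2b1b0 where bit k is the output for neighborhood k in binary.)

position 12: 111 → 1  (bit 7 = 1)
position 6: 110 → 0  (bit 6 = 0)
position 2: 101 → 0  (bit 5 = 0)
position 7: 100 → 0  (bit 4 = 0)
position 5: 011 → 0  (bit 3 = 0)
position 1: 010 → 0  (bit 2 = 0)
position 0: 001 → 0  (bit 1 = 0)
position 17: 000 → 0  (bit 0 = 0)
bits b7..b0 = 10000000 = 128

128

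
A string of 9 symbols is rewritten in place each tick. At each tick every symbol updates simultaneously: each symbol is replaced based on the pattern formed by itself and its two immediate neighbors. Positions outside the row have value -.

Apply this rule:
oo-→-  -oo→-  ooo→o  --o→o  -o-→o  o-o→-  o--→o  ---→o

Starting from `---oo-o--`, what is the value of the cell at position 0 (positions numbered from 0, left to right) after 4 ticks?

-

tick 1: ooo---ooo
tick 2: -o-ooo-o-
tick 3: oo--o--oo
tick 4: --ooooo--
position 0 holds -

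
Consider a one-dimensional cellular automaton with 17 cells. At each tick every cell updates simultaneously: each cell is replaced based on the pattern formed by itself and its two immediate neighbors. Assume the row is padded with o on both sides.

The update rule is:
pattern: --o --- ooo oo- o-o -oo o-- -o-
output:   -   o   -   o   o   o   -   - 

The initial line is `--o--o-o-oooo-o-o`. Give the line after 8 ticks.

o-oooo--o--oooo-o

tick 1: ------o-oo--oo-oo
tick 2: -oooo--ooo--oooo-
tick 3: oo--o--o-o--o--oo
tick 4: -o------o------o-
tick 5: o--oooo---oooo--o
tick 6: o--o--o-o-o--o--o
tick 7: o------o-o------o
tick 8: o-oooo--o--oooo-o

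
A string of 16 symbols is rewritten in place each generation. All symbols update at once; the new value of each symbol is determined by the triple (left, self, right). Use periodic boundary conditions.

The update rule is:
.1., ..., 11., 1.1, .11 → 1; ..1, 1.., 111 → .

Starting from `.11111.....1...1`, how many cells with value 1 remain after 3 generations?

10

generation 1: 11...1.111.1.1.1
generation 2: .1.1.111.1111111
generation 3: 111111.111.....1
count of 1: 10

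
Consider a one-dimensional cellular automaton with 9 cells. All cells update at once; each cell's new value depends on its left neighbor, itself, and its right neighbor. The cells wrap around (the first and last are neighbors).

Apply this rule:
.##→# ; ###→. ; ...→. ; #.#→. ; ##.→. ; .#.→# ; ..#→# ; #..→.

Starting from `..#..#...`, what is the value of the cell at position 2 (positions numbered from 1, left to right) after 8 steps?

step 1: .##.##...
step 2: ##..#....
step 3: #..##...#
step 4: ..##...##
step 5: .##...##.
step 6: ##...##..
step 7: #...##..#
step 8: ...##..##
position 2 holds .

.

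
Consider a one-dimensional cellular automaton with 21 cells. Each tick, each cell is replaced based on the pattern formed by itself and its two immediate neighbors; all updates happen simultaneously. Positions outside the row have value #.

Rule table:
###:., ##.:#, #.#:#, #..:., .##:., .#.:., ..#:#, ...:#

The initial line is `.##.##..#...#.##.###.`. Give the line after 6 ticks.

.##.##.#.#.#.#.#.#.#.

#.##.#.#..##.#.##..##
##.##.#..#.##.#.#.#..
.##.##..#.#.##.#.#..#
#.##.#.#.#.#.##.#..#.
##.##.#.#.#.#.##..#.#
.##.##.#.#.#.#.#.#.#.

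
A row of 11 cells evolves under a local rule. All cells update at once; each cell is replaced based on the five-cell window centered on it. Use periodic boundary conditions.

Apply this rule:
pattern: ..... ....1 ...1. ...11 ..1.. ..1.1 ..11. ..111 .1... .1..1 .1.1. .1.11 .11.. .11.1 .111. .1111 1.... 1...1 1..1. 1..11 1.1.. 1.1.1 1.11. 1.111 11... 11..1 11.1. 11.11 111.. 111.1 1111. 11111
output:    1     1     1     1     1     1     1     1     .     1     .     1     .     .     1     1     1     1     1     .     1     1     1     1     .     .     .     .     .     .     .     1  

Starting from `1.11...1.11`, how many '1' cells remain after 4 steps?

5

..1..111111
.111.1111..
111..11...1
1....1..111
count of 1: 5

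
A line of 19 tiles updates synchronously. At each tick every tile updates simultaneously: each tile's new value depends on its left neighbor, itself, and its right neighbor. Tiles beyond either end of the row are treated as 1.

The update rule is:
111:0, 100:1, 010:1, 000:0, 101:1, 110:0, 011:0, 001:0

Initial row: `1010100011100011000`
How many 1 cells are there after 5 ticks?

tick 1: 0111110000010000100
tick 2: 1000001000011000110
tick 3: 0100001100000100001
tick 4: 1110000010000110000
tick 5: 0001000011000001000
count of 1: 4

4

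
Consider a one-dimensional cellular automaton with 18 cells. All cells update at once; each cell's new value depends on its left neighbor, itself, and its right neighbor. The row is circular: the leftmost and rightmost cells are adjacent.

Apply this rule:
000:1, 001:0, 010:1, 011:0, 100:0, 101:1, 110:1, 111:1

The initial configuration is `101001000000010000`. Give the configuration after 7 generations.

111001011111010110
011001101111111011
101000110111111101
111010011011111110
011110001101111111
101110100110111111
110111100011011111

110111100011011111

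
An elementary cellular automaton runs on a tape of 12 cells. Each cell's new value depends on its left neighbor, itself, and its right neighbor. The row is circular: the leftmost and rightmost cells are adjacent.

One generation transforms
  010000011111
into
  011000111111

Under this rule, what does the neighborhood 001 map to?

1

At position 6 the neighborhood is 001; the next row has 1 there.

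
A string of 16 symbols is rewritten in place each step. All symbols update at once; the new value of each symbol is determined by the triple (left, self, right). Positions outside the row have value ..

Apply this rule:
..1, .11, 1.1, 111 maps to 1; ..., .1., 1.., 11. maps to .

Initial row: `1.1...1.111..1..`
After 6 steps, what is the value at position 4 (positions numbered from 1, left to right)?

step 1: .1...1.111..1...
step 2: 1...1.111..1....
step 3: ...1.111..1.....
step 4: ..1.111..1......
step 5: .1.111..1.......
step 6: 1.111..1........
position 4 holds 1

1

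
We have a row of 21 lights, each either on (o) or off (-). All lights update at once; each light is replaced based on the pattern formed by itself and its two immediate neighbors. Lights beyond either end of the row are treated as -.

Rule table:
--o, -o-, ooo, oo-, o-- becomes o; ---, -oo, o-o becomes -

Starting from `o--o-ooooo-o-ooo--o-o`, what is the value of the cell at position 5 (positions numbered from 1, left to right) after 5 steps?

o

oooo--oooo-o--ooooo-o
-ooooo-ooo-ooo-oooo-o
o-oooo--oo--oo--ooo-o
o--ooooo-ooo-ooo-oo-o
ooo-oooo--oo--oo--o-o
position 5 holds o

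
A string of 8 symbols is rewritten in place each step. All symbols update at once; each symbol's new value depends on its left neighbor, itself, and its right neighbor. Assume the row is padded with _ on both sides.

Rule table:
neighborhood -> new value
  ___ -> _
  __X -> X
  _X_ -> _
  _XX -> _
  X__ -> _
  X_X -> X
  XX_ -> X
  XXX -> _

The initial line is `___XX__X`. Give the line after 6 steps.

_X______

__X_X_X_
_X_X_X__
X_X_X___
_X_X____
X_X_____
_X______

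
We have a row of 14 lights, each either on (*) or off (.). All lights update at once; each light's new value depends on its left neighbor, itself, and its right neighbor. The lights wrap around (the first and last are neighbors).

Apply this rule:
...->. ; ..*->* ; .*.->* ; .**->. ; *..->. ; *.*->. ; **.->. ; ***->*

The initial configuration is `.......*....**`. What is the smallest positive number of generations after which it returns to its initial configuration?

14

......**...*..
.....*....**..
....**...*....
...*....**....
..**...*......
.*....**......
**...*........
....**.......*
...*........**
..**.......*..
.*........**..
**.......*....
........**...*
.......*....**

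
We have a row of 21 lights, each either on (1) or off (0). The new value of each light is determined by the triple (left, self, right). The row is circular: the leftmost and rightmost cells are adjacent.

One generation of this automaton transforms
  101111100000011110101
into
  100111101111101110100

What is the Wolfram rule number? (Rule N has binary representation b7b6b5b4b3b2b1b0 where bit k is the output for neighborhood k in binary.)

199

position 3: 111 → 1  (bit 7 = 1)
position 0: 110 → 1  (bit 6 = 1)
position 1: 101 → 0  (bit 5 = 0)
position 7: 100 → 0  (bit 4 = 0)
position 2: 011 → 0  (bit 3 = 0)
position 18: 010 → 1  (bit 2 = 1)
position 12: 001 → 1  (bit 1 = 1)
position 8: 000 → 1  (bit 0 = 1)
bits b7..b0 = 11000111 = 199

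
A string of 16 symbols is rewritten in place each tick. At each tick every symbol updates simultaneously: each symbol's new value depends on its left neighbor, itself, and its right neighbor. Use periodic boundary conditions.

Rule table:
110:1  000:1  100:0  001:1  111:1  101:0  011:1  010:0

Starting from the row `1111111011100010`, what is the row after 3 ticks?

1111111011101101

1111111011101100
1111111011101101
1111111011101101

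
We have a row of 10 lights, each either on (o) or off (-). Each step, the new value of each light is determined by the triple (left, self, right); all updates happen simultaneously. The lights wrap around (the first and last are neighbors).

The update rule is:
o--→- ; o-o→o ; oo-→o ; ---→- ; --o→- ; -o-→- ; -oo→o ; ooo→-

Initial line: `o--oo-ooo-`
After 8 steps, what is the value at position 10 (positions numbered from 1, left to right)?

-

step 1: ---oooo-oo
step 2: ---o--oooo
step 3: ------o--o
step 4: ----------
step 5: ----------  (fixed point — unchanged through step 8)
position 10 holds -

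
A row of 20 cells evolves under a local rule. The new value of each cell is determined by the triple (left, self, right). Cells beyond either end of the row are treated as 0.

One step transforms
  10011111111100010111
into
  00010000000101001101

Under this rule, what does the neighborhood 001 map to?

0

At position 2 the neighborhood is 001; the next row has 0 there.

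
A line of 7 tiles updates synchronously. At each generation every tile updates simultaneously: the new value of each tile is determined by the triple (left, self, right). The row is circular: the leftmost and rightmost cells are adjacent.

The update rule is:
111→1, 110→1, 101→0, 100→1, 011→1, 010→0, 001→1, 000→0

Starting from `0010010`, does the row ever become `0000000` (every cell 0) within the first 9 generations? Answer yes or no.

no

generation 1: 0101101
generation 2: 0001100
generation 3: 0011110
generation 4: 0111111
generation 5: 0111111  (fixed point — unchanged through generation 9)
generation 9 is 0111111, still not uniform 0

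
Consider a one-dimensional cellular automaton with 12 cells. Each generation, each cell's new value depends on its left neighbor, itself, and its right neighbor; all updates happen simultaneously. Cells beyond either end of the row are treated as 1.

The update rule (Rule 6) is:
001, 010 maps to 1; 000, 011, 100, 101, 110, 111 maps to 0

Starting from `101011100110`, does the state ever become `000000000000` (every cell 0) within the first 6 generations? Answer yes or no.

no

001000001000
011000011001
000000100010
000001100110
000010001000
000110011001
generation 6 is 000110011001, still not uniform 0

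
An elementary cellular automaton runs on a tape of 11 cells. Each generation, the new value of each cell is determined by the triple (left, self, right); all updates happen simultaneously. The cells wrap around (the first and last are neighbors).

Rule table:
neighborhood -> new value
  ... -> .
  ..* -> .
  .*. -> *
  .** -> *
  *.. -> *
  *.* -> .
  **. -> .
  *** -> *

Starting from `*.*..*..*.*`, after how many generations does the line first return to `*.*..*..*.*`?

..**.**.*.*
*.*..*..*.*

2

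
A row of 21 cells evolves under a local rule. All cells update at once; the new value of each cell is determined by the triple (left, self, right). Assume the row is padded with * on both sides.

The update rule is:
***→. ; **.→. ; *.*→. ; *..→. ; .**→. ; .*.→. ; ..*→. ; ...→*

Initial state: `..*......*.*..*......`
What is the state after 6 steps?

step 1: ....****........****.
step 2: .**......******......
step 3: ....****........****.  (repeats step 1; period 2)
step 6: .**......******......

.**......******......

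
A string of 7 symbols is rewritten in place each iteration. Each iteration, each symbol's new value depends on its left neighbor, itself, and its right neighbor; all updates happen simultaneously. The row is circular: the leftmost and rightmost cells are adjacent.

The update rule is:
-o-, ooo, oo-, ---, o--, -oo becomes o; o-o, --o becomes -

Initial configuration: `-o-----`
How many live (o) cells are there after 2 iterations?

6

-oooooo
-oooooo
count of o: 6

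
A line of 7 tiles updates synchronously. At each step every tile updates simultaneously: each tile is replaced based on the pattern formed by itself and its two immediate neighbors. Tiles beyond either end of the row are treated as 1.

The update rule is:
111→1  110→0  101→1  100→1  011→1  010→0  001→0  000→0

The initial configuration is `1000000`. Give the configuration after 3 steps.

0100000
1010000
0101000

0101000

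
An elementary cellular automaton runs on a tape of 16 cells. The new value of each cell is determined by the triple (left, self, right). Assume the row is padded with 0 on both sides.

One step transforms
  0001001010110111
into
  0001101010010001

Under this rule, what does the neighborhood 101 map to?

At position 7 the neighborhood is 101; the next row has 0 there.

0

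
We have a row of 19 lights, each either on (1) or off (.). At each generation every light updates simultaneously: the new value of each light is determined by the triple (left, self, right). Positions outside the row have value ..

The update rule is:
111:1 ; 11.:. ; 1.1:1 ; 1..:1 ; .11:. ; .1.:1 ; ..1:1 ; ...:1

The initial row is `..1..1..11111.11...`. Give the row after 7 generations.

11111111.111.1..111
.111111.1.1.1111.1.
1.1111.11111.11.111
11.11.1.111.1..1.1.
..1..111.1.11111111
11111.1.111.111111.
.111.111.1.1.1111.1

.111.111.1.1.1111.1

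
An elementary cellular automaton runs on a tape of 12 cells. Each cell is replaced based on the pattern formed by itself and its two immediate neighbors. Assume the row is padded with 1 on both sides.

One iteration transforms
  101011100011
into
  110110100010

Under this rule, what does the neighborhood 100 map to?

0

At position 7 the neighborhood is 100; the next row has 0 there.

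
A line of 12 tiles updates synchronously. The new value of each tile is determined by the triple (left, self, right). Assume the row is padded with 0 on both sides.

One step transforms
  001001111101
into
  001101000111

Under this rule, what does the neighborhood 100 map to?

1

At position 3 the neighborhood is 100; the next row has 1 there.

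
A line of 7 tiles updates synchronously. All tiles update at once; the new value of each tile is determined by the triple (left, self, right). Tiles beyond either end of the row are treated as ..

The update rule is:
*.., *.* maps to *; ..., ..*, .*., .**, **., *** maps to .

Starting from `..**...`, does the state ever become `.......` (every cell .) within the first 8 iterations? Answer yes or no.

iteration 1: ....*..
iteration 2: .....*.
iteration 3: ......*
iteration 4: .......
all cells are . at iteration 4

yes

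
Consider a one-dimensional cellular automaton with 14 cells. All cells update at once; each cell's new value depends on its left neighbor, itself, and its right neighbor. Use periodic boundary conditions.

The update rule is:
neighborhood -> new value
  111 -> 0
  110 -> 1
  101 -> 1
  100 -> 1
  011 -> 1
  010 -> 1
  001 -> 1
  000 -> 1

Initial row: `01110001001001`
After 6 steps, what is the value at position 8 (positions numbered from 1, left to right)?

11011111111111
01110000000000
11011111111111  (repeats step 1; period 2)
step 6: 01110000000000
position 8 holds 0

0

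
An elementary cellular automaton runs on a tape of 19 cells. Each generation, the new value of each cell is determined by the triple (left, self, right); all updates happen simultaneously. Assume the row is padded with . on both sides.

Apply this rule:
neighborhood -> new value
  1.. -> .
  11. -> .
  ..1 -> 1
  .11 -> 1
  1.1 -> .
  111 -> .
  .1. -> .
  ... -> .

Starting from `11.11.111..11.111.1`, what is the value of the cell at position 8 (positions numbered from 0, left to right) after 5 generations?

generation 1: 1..1..1...11..1....
generation 2: ..1..1...11..1.....
generation 3: .1..1...11..1......
generation 4: 1..1...11..1.......
generation 5: ..1...11..1........
position 8 holds .

.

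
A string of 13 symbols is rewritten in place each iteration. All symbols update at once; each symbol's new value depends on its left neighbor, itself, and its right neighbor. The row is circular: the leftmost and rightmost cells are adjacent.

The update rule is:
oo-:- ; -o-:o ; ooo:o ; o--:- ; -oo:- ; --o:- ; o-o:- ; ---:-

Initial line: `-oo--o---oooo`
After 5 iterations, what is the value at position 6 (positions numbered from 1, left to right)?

o

-----o----oo-
-----o-------
-----o-------  (fixed point — unchanged through iteration 5)
position 6 holds o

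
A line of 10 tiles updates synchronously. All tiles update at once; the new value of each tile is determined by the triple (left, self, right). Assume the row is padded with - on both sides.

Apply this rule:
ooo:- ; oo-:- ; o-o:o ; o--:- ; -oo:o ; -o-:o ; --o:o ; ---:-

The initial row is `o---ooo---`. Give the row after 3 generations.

ooo-------

generation 1: o--oo-----
generation 2: o-oo------
generation 3: ooo-------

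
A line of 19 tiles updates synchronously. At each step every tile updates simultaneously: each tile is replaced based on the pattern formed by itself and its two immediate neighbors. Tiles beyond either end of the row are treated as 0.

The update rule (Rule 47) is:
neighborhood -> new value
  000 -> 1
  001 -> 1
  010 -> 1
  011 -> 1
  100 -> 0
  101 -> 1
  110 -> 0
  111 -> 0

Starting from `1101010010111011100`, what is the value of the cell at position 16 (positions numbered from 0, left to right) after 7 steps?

1

step 1: 1011110111100110001
step 2: 1110001100001100111
step 3: 1000111001111001100
step 4: 1011100011000011001
step 5: 1110001110011110011
step 6: 1000111000110000110
step 7: 1011100011100111100
position 16 holds 1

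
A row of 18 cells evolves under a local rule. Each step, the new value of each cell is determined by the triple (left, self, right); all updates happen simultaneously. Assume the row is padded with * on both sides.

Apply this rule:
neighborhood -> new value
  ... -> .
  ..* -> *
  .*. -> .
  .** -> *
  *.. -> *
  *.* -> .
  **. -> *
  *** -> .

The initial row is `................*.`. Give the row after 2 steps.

**............*.**

*..............*..
**............*.**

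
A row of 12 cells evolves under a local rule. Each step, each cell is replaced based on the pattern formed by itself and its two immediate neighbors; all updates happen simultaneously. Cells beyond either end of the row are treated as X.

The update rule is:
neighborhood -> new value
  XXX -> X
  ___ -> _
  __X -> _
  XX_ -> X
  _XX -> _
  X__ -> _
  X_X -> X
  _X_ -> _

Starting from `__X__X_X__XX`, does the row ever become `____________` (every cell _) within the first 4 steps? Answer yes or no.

yes

______X____X
____________
all cells are _ at step 2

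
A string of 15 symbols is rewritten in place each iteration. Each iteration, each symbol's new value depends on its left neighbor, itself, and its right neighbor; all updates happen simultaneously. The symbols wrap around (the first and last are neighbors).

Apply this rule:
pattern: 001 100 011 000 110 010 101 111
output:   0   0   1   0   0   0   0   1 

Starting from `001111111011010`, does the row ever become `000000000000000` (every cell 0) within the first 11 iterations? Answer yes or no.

yes

iteration 1: 001111110010000
iteration 2: 001111100000000
iteration 3: 001111000000000
iteration 4: 001110000000000
iteration 5: 001100000000000
iteration 6: 001000000000000
iteration 7: 000000000000000
all cells are 0 at iteration 7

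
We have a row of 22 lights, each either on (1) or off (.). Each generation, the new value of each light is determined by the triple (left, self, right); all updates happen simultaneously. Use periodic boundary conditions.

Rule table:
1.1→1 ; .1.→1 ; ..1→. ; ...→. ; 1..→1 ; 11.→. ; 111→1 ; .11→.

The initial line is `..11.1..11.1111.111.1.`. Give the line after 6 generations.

1.1.1....1.1..11.11.11

....111...1.11.1.1.111
1....1.1..11..11111.1.
11...1111...1..111.111
1.1...11.1..11..1.1.11
.111....111...1.1111.1
1.1.1....1.1..11.11.11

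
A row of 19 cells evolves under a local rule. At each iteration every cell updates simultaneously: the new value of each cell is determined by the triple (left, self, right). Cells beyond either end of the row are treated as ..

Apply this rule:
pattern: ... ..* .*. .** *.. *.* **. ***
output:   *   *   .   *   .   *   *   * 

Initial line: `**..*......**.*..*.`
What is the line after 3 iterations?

***.***********..*.

**.*..********..*..
***..*********.*..*
***.***********..*.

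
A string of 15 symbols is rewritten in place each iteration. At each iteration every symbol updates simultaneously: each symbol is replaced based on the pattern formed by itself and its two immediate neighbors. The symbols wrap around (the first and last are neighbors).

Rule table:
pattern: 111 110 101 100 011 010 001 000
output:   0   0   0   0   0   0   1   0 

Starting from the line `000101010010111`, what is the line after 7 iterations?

000100000001000

001000000100000
010000001000000
100000010000000
000000100000001
000001000000010
000010000000100
000100000001000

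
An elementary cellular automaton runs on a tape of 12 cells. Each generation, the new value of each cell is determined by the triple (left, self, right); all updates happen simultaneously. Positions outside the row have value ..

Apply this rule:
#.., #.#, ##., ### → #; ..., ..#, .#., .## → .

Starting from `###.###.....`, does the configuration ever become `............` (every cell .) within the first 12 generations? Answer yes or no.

yes

.###.###....
..###.###...
...###.###..
....###.###.
.....###.###
......###.##
.......###.#
........###.
.........###
..........##
...........#
............
all cells are . at generation 12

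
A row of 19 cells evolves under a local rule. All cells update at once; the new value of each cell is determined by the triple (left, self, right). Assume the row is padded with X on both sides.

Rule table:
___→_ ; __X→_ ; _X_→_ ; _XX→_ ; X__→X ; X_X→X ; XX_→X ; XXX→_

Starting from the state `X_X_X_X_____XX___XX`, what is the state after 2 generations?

XX_X_X_X_____XX____
_XX_X_X_X_____XX___

_XX_X_X_X_____XX___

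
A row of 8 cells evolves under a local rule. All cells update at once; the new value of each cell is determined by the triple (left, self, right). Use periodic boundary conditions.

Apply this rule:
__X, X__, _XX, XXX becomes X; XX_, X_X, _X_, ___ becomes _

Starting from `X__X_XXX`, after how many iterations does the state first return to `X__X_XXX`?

8

_XX__XXX
_X_XXXX_
X__XXX_X
_XXXX__X
_XXX_XX_
XXX__X_X
XX_XX__X
X__X_XXX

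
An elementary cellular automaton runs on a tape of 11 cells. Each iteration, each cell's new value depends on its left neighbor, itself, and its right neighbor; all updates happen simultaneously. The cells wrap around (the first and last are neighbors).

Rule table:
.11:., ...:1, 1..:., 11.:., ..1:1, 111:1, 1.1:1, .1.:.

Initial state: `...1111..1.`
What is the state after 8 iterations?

1..1..1.1..

111.11..1..
.1.1...1..1
1.1..11..1.
.1..1...1.1
1..1..11.1.
..1..1..1.1
.1..1..1.1.
1..1..1.1..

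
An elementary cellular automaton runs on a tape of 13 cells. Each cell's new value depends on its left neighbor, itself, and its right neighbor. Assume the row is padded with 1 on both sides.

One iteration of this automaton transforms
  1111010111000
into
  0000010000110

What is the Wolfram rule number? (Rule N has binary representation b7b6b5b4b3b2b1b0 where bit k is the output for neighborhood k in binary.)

21

position 0: 111 → 0  (bit 7 = 0)
position 3: 110 → 0  (bit 6 = 0)
position 4: 101 → 0  (bit 5 = 0)
position 10: 100 → 1  (bit 4 = 1)
position 7: 011 → 0  (bit 3 = 0)
position 5: 010 → 1  (bit 2 = 1)
position 12: 001 → 0  (bit 1 = 0)
position 11: 000 → 1  (bit 0 = 1)
bits b7..b0 = 00010101 = 21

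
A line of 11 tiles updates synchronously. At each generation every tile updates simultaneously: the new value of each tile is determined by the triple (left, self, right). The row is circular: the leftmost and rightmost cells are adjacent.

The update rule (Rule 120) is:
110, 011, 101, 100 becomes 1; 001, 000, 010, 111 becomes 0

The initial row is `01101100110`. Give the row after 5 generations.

00011001111

generation 1: 01111110111
generation 2: 11000011101
generation 3: 01100010111
generation 4: 11110001101
generation 5: 00011001111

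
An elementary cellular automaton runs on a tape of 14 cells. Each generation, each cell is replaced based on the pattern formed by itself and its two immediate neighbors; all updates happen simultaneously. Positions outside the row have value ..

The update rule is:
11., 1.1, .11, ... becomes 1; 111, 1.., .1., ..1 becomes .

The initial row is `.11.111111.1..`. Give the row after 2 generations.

.1..1.11.11...

.1111....11..1
.1..1.11.11...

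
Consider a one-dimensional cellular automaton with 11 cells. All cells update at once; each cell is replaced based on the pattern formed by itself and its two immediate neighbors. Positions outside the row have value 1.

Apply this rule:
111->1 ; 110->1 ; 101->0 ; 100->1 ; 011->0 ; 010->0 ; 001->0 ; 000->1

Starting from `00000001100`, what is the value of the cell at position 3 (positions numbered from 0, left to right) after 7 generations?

1

11111100110
11111110010
11111111000
11111111110
11111111110  (fixed point — unchanged through generation 7)
position 3 holds 1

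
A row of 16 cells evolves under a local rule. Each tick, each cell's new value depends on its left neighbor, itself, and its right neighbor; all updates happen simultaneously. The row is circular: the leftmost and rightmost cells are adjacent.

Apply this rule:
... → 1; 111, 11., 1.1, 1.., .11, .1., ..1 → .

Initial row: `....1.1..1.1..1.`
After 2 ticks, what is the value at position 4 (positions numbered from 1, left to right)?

.

111.............
....11111111111.
position 4 holds .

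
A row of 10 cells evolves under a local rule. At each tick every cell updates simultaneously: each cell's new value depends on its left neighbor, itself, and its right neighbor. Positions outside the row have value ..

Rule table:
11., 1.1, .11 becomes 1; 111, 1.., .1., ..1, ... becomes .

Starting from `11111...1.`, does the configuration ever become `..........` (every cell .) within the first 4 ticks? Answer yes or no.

yes

tick 1: 1...1.....
tick 2: ..........
all cells are . at tick 2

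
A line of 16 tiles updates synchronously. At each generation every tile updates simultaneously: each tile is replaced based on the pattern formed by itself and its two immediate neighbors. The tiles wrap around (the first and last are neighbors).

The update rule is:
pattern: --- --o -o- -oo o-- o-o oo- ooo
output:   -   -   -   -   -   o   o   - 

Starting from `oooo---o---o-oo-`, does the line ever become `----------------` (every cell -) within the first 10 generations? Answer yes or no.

---o--------o-oo
-------------o-o
--------------o-
----------------
all cells are - at generation 4

yes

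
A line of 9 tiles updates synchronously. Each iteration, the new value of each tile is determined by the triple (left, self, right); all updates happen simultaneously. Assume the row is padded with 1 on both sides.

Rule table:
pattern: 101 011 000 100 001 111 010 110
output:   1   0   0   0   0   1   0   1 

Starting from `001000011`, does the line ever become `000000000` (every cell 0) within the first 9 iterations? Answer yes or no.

yes

iteration 1: 000000001
iteration 2: 000000000
all cells are 0 at iteration 2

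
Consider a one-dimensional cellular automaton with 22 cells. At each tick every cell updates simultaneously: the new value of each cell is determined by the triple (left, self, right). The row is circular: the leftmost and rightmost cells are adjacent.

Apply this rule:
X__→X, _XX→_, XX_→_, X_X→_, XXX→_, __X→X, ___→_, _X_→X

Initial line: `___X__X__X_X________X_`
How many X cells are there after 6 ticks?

__XXXXXXXX_XX______XXX
XX___________X____X___
__X_________XXX__XXX_X
XXXX_______X___XX____X
____X_____XXX_X__X__X_
___XXX___X____XXXXXXXX
count of X: 12

12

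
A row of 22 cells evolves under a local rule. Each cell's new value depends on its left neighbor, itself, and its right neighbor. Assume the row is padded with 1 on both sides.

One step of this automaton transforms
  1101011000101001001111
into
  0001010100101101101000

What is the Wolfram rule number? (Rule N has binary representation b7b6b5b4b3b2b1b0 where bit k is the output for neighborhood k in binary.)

position 0: 111 → 0  (bit 7 = 0)
position 1: 110 → 0  (bit 6 = 0)
position 2: 101 → 0  (bit 5 = 0)
position 7: 100 → 1  (bit 4 = 1)
position 5: 011 → 1  (bit 3 = 1)
position 3: 010 → 1  (bit 2 = 1)
position 9: 001 → 0  (bit 1 = 0)
position 8: 000 → 0  (bit 0 = 0)
bits b7..b0 = 00011100 = 28

28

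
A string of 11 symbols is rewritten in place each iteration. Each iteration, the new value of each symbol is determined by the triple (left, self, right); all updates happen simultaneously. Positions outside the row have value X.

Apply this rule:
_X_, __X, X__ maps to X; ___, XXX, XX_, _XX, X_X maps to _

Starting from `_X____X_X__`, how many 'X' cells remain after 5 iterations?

_XX__XX_XXX
___XX______
X_X__X____X
__XXXXX__X_
XX_____XXX_
count of X: 5

5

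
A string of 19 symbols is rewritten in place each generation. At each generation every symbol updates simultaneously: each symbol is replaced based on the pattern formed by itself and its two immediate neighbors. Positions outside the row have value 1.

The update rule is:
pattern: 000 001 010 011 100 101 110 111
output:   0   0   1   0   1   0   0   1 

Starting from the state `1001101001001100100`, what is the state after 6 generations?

0100001101100010110
0110000000010010000
0001000000011011000
1001100000000000100
0100010000000000110
0110011000000000000

0110011000000000000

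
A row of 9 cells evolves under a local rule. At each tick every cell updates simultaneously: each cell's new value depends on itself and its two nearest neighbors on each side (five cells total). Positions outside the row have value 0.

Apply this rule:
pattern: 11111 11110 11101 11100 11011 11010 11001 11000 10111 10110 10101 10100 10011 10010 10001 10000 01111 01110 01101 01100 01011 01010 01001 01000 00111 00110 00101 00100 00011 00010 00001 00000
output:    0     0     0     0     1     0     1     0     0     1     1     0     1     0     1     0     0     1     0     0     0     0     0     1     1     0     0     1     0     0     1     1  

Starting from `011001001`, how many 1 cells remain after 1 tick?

3

000101001
count of 1: 3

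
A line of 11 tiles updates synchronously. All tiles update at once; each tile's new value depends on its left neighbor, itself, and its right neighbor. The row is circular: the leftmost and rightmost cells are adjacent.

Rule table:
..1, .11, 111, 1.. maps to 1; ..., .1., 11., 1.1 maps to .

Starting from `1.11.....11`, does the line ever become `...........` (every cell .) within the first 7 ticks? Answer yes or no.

..1.1...111
11...1.111.
1.1.1..11..
.....111.11
1...111..1.
.1.111.11..
1..11..1.1.
tick 7 is 1..11..1.1., still not uniform .

no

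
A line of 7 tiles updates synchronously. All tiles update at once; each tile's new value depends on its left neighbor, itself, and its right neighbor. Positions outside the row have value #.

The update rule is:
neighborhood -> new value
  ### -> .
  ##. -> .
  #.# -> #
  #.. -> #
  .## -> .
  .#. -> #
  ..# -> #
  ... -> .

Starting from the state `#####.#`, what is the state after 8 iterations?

#####.#

iteration 1: .....#.
iteration 2: #...###
iteration 3: .#.#...
iteration 4: #####.#  (repeats iteration 0; period 4)
iteration 8: #####.#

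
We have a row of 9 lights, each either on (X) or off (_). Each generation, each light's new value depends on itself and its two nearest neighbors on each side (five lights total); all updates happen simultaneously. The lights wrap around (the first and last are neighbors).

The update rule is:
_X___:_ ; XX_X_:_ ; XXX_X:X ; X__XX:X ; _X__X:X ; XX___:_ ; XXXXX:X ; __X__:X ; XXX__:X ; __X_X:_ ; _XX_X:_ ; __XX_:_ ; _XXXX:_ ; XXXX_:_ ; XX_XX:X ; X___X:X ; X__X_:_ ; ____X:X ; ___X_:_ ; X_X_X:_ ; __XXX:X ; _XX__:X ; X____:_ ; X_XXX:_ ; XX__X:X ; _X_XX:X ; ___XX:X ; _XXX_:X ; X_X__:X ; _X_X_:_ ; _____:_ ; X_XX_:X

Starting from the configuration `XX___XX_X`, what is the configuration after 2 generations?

X_XXXX__X

XX_XX__X_
X_XXXX__X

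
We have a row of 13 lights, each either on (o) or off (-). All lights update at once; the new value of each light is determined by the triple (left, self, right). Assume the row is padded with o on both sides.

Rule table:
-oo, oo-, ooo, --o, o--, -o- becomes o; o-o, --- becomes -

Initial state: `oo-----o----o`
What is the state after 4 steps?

ooo---ooo--oo
oooo-oooooooo
oooo-oooooooo  (fixed point — unchanged through step 4)

oooo-oooooooo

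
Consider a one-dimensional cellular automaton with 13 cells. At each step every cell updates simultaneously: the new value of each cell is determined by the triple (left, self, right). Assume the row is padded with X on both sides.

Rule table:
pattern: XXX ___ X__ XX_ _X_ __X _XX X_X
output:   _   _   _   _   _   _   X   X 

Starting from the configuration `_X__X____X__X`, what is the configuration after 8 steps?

____________X

step 1: X___________X
step 2: ____________X
step 3: ____________X  (fixed point — unchanged through step 8)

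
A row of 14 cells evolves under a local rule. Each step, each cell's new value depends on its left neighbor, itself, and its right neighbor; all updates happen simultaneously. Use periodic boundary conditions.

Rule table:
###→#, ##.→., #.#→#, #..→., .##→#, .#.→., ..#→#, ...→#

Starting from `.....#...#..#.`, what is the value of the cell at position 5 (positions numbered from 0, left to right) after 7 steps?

#####..##..#..
####..##..#..#
###..##..#..##
##..##..#..###
#..##..#..####
..##..#..#####
.##..#..#####.
position 5 holds #

#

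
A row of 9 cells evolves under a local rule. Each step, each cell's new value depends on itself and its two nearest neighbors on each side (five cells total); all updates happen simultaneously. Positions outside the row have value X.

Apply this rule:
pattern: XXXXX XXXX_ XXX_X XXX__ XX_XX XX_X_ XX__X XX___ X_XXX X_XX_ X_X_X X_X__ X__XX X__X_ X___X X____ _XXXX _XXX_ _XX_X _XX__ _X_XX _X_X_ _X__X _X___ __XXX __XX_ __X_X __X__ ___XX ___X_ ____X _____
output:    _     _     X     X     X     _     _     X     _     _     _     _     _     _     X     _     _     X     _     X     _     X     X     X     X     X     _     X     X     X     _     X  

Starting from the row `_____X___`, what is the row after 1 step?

X_X_XXXXX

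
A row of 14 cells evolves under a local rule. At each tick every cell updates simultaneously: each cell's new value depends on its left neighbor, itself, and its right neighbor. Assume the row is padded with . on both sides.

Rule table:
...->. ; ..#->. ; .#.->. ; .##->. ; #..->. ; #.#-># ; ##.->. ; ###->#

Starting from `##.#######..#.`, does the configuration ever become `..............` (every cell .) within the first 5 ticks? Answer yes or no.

yes

tick 1: ..#.#####.....
tick 2: ...#.###......
tick 3: ....#.#.......
tick 4: .....#........
tick 5: ..............
all cells are . at tick 5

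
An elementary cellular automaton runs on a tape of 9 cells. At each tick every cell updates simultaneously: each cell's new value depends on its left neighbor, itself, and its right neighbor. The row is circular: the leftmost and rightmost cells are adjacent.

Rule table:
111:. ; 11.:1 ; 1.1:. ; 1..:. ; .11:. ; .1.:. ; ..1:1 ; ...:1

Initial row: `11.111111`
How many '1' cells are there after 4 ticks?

.1.......
1..111111
1.1......
....11111
count of 1: 5

5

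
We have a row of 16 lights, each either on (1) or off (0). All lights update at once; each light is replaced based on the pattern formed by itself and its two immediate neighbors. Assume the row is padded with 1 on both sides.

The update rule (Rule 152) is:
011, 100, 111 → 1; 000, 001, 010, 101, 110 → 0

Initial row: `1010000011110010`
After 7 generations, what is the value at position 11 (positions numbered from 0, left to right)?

0001000011101000
1000100011000100
0100010010100010
0010001000010000
1001000100001000
0100100010000100
0010010001000010
position 11 holds 0

0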